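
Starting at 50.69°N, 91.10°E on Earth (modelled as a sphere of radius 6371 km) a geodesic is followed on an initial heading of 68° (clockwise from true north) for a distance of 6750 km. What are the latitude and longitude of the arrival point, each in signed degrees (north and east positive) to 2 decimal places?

35.84°, 177.05°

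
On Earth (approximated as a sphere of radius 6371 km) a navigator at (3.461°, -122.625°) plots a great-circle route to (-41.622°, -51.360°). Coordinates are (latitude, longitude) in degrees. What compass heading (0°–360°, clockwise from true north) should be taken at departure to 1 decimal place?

133.7°

With φ₁ = 0.0604, φ₂ = -0.7264, Δλ = 1.2438 rad, the forward-azimuth formula gives
θ = atan2( sin Δλ cos φ₂ , cos φ₁ sin φ₂ − sin φ₁ cos φ₂ cos Δλ ) = atan2(0.7079, -0.6775) = 133.74°.
So the initial bearing is 133.7°.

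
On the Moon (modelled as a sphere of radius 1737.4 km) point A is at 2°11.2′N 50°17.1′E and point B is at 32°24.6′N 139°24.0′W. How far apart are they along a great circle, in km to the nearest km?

4373 km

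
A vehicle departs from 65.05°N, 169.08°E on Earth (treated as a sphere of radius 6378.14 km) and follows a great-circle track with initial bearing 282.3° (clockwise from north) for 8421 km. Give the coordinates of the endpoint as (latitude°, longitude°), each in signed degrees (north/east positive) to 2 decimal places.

Angular distance δ = d/R = 8421/6378.14 = 1.32029 rad; initial bearing θ = 4.9271 rad.
sin φ₂ = sin φ₁ cos δ + cos φ₁ sin δ cos θ = (0.9067)(0.2479) + (0.4218)(0.9688)(0.2130) = 0.3118, so φ₂ = 18.17°.
Δλ = atan2(sin θ sin δ cos φ₁, cos δ − sin φ₁ sin φ₂) = atan2(-0.3993, -0.0348) = -94.984°.
λ₂ = 169.080° − 94.984° = 74.10°.

18.17°, 74.10°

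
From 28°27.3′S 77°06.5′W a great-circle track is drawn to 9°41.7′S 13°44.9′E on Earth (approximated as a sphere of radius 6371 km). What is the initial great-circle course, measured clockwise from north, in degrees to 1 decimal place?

98.9°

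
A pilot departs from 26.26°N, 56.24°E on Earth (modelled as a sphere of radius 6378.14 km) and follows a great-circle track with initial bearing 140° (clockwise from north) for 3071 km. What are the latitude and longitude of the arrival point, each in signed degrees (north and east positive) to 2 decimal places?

4.24°, 73.61°

Angular distance δ = d/R = 3071/6378.14 = 0.48149 rad; initial bearing θ = 2.4435 rad.
sin φ₂ = sin φ₁ cos δ + cos φ₁ sin δ cos θ = (0.4424)(0.8863) + (0.8968)(0.4631)(-0.7660) = 0.0740, so φ₂ = 4.24°.
Δλ = atan2(sin θ sin δ cos φ₁, cos δ − sin φ₁ sin φ₂) = atan2(0.2670, 0.8536) = 17.367°.
λ₂ = 56.240° + 17.367° = 73.61°.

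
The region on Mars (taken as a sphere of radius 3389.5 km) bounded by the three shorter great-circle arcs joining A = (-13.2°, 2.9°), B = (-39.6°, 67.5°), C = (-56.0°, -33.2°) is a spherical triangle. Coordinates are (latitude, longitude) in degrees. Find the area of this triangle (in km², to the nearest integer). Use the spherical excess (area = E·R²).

5911364 km²

Side lengths (central angles): a = 1.1058, b = 0.8903, c = 1.0845 rad; semiperimeter s = 1.5403.
By l'Huilier's theorem, tan(E/4) = √[tan(s/2) tan((s−a)/2) tan((s−b)/2) tan((s−c)/2)], giving spherical excess E = 0.5145 rad.
Area = E·R² = 0.5145 × (3389.5)² ≈ 5911364 km².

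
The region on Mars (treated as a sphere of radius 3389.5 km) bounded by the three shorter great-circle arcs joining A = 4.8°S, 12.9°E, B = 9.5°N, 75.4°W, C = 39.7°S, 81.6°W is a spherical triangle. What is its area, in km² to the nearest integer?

Side lengths (central angles): a = 0.8646, b = 1.5775, c = 1.5554 rad; semiperimeter s = 1.9988.
By l'Huilier's theorem, tan(E/4) = √[tan(s/2) tan((s−a)/2) tan((s−b)/2) tan((s−c)/2)], giving spherical excess E = 0.8603 rad.
Area = E·R² = 0.8603 × (3389.5)² ≈ 9883845 km².

9883845 km²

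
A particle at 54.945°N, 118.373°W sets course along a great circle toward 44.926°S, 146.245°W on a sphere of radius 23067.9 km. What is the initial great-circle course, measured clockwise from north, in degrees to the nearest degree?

200°

With φ₁ = 0.9590, φ₂ = -0.7841, Δλ = -0.4865 rad, the forward-azimuth formula gives
θ = atan2( sin Δλ cos φ₂ , cos φ₁ sin φ₂ − sin φ₁ cos φ₂ cos Δλ ) = atan2(-0.3310, -0.9180) = -160.17°.
Adding 360° brings this into [0°, 360°): 200°.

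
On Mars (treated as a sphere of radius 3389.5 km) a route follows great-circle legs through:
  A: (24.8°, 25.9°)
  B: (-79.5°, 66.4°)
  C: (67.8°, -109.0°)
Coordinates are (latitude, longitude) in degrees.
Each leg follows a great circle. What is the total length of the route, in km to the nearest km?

16262 km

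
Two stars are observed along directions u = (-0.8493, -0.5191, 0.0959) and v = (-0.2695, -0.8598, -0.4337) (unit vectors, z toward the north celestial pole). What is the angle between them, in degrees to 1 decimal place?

u·v = 0.6336; |u| = 1.0000, |v| = 1.0000.
cos θ = (u·v)/(|u||v|) = 0.6336, so θ = 50.7°.

50.7°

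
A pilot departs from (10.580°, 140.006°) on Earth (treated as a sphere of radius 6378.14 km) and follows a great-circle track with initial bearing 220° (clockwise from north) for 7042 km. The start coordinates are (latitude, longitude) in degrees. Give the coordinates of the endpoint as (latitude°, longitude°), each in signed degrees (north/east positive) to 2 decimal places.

-36.15°, 94.70°

Angular distance δ = d/R = 7042/6378.14 = 1.10408 rad; initial bearing θ = 3.8397 rad.
sin φ₂ = sin φ₁ cos δ + cos φ₁ sin δ cos θ = (0.1836)(0.4500) + (0.9830)(0.8931)(-0.7660) = -0.5899, so φ₂ = -36.15°.
Δλ = atan2(sin θ sin δ cos φ₁, cos δ − sin φ₁ sin φ₂) = atan2(-0.5643, 0.5583) = -45.308°.
λ₂ = 140.006° − 45.308° = 94.70°.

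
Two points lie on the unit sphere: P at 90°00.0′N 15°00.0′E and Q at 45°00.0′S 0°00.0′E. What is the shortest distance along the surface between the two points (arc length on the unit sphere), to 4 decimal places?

2.3562

In radians: φ₁ = 1.5708, φ₂ = -0.7854, Δλ = -15.000° = -0.2618 rad.
Haversine: a = sin²(Δφ/2) + cos φ₁ cos φ₂ sin²(Δλ/2) = 0.8536 + (0.0000)(0.7071)(0.0170) = 0.85355.
Central angle c = 2·arcsin(√a) = 2.35619 rad.
On the unit sphere the arc length equals the central angle: 2.3562.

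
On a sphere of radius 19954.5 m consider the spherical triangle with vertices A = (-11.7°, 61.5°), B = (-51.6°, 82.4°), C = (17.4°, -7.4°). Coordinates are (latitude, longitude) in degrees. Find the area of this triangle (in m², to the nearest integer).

218391873 m²

Side lengths (central angles): a = 1.8052, b = 1.2914, c = 0.7566 rad; semiperimeter s = 1.9266.
By l'Huilier's theorem, tan(E/4) = √[tan(s/2) tan((s−a)/2) tan((s−b)/2) tan((s−c)/2)], giving spherical excess E = 0.5485 rad.
Area = E·R² = 0.5485 × (19954.5)² ≈ 218391873 m².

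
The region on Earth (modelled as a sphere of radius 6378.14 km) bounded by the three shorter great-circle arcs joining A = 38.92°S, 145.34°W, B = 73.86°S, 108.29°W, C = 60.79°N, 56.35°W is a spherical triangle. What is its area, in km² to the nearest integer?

57672924 km²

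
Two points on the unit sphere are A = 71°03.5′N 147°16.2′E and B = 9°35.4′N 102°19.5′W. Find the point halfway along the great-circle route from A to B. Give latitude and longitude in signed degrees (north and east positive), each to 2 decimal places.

Central angle δ = 1.5248 rad. Interpolating on the sphere with fraction f = 0.5:
P = [sin((1−f)δ)·A + sin(fδ)·B] / sin δ = 0.6914·A + 0.6914·B in Cartesian coordinates,
giving P = (-0.3343, -0.5447, 0.7691), i.e. latitude 50.28°, longitude -121.54°.

50.28°, -121.54°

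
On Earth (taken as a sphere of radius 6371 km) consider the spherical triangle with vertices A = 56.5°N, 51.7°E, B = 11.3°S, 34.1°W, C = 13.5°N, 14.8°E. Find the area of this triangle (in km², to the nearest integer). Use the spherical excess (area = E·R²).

15791524 km²

Side lengths (central angles): a = 0.9507, b = 0.8971, c = 1.6949 rad; semiperimeter s = 1.7714.
By l'Huilier's theorem, tan(E/4) = √[tan(s/2) tan((s−a)/2) tan((s−b)/2) tan((s−c)/2)], giving spherical excess E = 0.3891 rad.
Area = E·R² = 0.3891 × (6371)² ≈ 15791524 km².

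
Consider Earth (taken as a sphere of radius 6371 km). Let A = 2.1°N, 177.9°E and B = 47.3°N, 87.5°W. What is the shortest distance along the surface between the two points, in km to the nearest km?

10182 km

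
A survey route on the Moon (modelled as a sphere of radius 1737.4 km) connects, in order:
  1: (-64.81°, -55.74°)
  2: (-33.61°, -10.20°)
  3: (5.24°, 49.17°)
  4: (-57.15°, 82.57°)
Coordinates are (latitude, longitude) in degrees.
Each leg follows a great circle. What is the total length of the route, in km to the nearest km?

Leg 1→2: central angle 0.7240 rad, distance 1257.9 km.
Leg 2→3: central angle 1.1896 rad, distance 2066.9 km.
Leg 3→4: central angle 1.1872 rad, distance 2062.7 km.
Total: 1257.9 + 2066.9 + 2062.7 ≈ 5387 km.

5387 km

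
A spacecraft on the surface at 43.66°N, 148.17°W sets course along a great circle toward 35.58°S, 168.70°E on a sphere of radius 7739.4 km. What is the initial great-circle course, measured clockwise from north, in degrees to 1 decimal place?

213.8°

With φ₁ = 0.7620, φ₂ = -0.6210, Δλ = -0.7528 rad, the forward-azimuth formula gives
θ = atan2( sin Δλ cos φ₂ , cos φ₁ sin φ₂ − sin φ₁ cos φ₂ cos Δλ ) = atan2(-0.5560, -0.8307) = -146.20°.
Adding 360° brings this into [0°, 360°): 213.8°.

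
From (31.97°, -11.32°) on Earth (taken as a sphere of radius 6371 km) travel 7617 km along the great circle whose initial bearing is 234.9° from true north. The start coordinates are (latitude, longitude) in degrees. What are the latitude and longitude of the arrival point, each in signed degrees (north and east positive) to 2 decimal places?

-15.06°, -63.35°

Angular distance δ = d/R = 7617/6371 = 1.19557 rad; initial bearing θ = 4.0998 rad.
sin φ₂ = sin φ₁ cos δ + cos φ₁ sin δ cos θ = (0.5295)(0.3665) + (0.8483)(0.9304)(-0.5750) = -0.2598, so φ₂ = -15.06°.
Δλ = atan2(sin θ sin δ cos φ₁, cos δ − sin φ₁ sin φ₂) = atan2(-0.6458, 0.5040) = -52.027°.
λ₂ = -11.320° − 52.027° = -63.35°.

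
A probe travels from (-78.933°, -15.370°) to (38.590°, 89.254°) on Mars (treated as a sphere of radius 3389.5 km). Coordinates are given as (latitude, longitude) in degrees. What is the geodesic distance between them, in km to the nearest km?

Let φ₁ = -1.3776 rad, φ₂ = 0.6735 rad, and Δλ = 1.8260 rad.
cos c = sin φ₁ sin φ₂ + cos φ₁ cos φ₂ cos Δλ = (-0.9814)(0.6237) + (0.1920)(0.7816)(-0.2525) = -0.65002,
so c = arccos(-0.65002) = 2.27841 rad.
Distance = R·c = 3389.5 × 2.2784 ≈ 7723 km.

7723 km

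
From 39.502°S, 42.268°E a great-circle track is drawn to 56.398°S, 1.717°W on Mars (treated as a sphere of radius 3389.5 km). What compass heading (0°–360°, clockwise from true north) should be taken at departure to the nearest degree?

225°

Δλ = -43.985° = -0.7677 rad.
y = sin Δλ · cos φ₂ = (-0.6945)(0.5534) = -0.3843
x = cos φ₁ sin φ₂ − sin φ₁ cos φ₂ cos Δλ = (0.7716)(-0.8329) − (-0.6361)(0.5534)(0.7195) = -0.3894
θ = atan2(y, x) = -135.37°; adding 360° gives 225°.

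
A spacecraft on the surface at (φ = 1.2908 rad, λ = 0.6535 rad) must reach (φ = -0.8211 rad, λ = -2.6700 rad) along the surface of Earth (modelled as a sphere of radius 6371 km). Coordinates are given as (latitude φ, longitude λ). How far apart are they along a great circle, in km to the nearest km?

Let φ₁ = 1.2908 rad, φ₂ = -0.8211 rad, and Δλ = 2.9597 rad.
Haversine: a = sin²(Δφ/2) + cos φ₁ cos φ₂ sin²(Δλ/2) = 0.7575 + (0.2764)(0.6814)(0.9918) = 0.94430.
Central angle c = 2·arcsin(√a) = 2.66507 rad.
Distance = R·c = 6371 × 2.6651 ≈ 16979 km.

16979 km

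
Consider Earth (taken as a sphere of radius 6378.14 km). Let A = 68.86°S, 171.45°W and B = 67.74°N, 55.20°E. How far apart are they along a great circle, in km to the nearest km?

In radians: φ₁ = -1.2018, φ₂ = 1.1823, Δλ = -133.350° = -2.3274 rad.
cos c = sin φ₁ sin φ₂ + cos φ₁ cos φ₂ cos Δλ = (-0.9327)(0.9255) + (0.3606)(0.3788)(-0.6865) = -0.95697,
so c = arccos(-0.95697) = 2.84718 rad.
Distance = R·c = 6378.14 × 2.8472 ≈ 18160 km.

18160 km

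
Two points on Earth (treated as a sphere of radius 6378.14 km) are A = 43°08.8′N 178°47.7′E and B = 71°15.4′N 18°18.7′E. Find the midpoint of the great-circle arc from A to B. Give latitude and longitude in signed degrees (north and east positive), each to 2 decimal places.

The central angle between A and B is δ = 1.1300 rad.
With f = 0.5, the slerp weights are sin((1−f)δ)/sin δ = 0.5920 and sin(fδ)/sin δ = 0.5920.
Weighted sum of the unit vectors: (0.5920)·(-0.7294,0.0153,0.6839) + (0.5920)·(0.3051,0.1010,0.9470) = (-0.2512, 0.0689, 0.9655).
Converting back: φ = atan2(z, √(x²+y²)) = 74.90°, λ = atan2(y, x) = 164.67°.

74.90°, 164.67°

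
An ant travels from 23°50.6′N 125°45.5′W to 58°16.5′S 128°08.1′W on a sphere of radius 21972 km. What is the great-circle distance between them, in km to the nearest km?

In radians: φ₁ = 0.4161, φ₂ = -1.0171, Δλ = -2.377° = -0.0415 rad.
cos c = sin φ₁ sin φ₂ + cos φ₁ cos φ₂ cos Δλ = (0.4042)(-0.8506) + (0.9147)(0.5258)(0.9991) = 0.13671,
so c = arccos(0.13671) = 1.43365 rad.
Distance = R·c = 21972 × 1.4337 ≈ 31500 km.

31500 km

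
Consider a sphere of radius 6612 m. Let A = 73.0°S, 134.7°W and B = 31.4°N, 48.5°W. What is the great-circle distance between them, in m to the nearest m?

13709 m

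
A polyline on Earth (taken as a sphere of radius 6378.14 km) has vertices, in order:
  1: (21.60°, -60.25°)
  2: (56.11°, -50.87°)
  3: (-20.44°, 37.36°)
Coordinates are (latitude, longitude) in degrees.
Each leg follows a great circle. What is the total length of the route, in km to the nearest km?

Leg 1→2: central angle 0.6144 rad, distance 3919.0 km.
Leg 2→3: central angle 1.8481 rad, distance 11787.4 km.
Total: 3919.0 + 11787.4 ≈ 15706 km.

15706 km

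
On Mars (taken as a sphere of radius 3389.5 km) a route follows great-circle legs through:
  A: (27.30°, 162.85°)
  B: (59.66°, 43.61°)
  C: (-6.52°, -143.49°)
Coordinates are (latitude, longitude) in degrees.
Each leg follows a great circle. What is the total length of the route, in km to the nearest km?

12211 km

Leg A→B: central angle 1.3933 rad, distance 4722.6 km.
Leg B→C: central angle 2.2093 rad, distance 7488.5 km.
Total: 4722.6 + 7488.5 ≈ 12211 km.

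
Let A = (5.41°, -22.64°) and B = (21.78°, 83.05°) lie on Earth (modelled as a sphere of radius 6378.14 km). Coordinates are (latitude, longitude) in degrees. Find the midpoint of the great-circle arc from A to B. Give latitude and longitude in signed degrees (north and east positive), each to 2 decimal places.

21.80°, 27.58°

The central angle between A and B is δ = 1.7875 rad.
With f = 0.5, the slerp weights are sin((1−f)δ)/sin δ = 0.7981 and sin(fδ)/sin δ = 0.7981.
Weighted sum of the unit vectors: (0.7981)·(0.9188,-0.3832,0.0943) + (0.7981)·(0.1124,0.9218,0.3710) = (0.8230, 0.4298, 0.3714).
Converting back: φ = atan2(z, √(x²+y²)) = 21.80°, λ = atan2(y, x) = 27.58°.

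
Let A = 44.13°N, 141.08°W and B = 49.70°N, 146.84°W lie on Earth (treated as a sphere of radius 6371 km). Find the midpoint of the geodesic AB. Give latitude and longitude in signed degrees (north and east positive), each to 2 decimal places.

Central angle δ = 0.1189 rad. Interpolating on the sphere with fraction f = 0.5:
P = [sin((1−f)δ)·A + sin(fδ)·B] / sin δ = 0.5009·A + 0.5009·B in Cartesian coordinates,
giving P = (-0.5509, -0.4031, 0.7308), i.e. latitude 46.95°, longitude -143.81°.

46.95°, -143.81°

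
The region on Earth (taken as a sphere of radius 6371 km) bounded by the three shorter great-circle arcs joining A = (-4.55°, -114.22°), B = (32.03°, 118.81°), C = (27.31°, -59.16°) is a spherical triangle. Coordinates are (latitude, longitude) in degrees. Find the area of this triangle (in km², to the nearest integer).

Side lengths (central angles): a = 2.1054, b = 1.0805, c = 2.1535 rad; semiperimeter s = 2.6697.
By l'Huilier's theorem, tan(E/4) = √[tan(s/2) tan((s−a)/2) tan((s−b)/2) tan((s−c)/2)], giving spherical excess E = 2.0704 rad.
Area = E·R² = 2.0704 × (6371)² ≈ 84038724 km².

84038724 km²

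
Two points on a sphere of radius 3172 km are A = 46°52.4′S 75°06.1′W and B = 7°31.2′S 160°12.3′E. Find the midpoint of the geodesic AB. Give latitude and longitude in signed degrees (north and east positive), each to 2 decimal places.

The central angle between A and B is δ = 1.8653 rad.
With f = 0.5, the slerp weights are sin((1−f)δ)/sin δ = 0.8393 and sin(fδ)/sin δ = 0.8393.
Weighted sum of the unit vectors: (0.8393)·(0.1758,-0.6606,-0.7298) + (0.8393)·(-0.9328,0.3357,-0.1309) = (-0.6354, -0.2727, -0.7224).
Converting back: φ = atan2(z, √(x²+y²)) = -46.25°, λ = atan2(y, x) = -156.77°.

-46.25°, -156.77°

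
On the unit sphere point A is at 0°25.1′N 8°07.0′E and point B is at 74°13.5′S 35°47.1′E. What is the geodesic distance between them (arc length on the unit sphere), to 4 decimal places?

In radians: φ₁ = 0.0073, φ₂ = -1.2955, Δλ = 27.668° = 0.4829 rad.
cos c = sin φ₁ sin φ₂ + cos φ₁ cos φ₂ cos Δλ = (0.0073)(-0.9623) + (1.0000)(0.2719)(0.8857) = 0.23374,
so c = arccos(0.23374) = 1.33487 rad.
On the unit sphere the arc length equals the central angle: 1.3349.

1.3349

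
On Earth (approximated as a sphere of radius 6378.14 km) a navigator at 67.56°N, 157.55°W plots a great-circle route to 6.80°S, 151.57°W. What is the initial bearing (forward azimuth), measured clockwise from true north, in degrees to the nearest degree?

Δλ = 5.980° = 0.1044 rad.
y = sin Δλ · cos φ₂ = (0.1042)(0.9930) = 0.1034
x = cos φ₁ sin φ₂ − sin φ₁ cos φ₂ cos Δλ = (0.3817)(-0.1184) − (0.9243)(0.9930)(0.9946) = -0.9580
θ = atan2(y, x) = 173.84°, so the bearing is 174°.

174°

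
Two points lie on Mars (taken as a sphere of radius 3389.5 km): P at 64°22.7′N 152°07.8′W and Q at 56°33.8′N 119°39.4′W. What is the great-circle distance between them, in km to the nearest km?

1038 km

In radians: φ₁ = 1.1236, φ₂ = 0.9872, Δλ = 32.473° = 0.5668 rad.
cos c = sin φ₁ sin φ₂ + cos φ₁ cos φ₂ cos Δλ = (0.9017)(0.8345) + (0.4324)(0.5510)(0.8436) = 0.95346,
so c = arccos(0.95346) = 0.30630 rad.
Distance = R·c = 3389.5 × 0.3063 ≈ 1038 km.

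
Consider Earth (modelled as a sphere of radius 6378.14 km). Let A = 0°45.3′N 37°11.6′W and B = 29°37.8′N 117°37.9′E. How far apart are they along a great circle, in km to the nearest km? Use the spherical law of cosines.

With latitudes φ₁ = 0.755°, φ₂ = 29.630° and longitude difference Δλ = 154.825°:
cos c = sin φ₁ sin φ₂ + cos φ₁ cos φ₂ cos Δλ = (0.0132)(0.4944) + (0.9999)(0.8692)(-0.9050) = -0.78009,
so c = arccos(-0.78009) = 2.46560 rad.
Distance = R·c = 6378.14 × 2.4656 ≈ 15726 km.

15726 km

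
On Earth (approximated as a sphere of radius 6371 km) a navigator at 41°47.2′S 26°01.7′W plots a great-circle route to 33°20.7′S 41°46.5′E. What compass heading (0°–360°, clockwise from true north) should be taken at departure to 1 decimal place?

104.5°

With φ₁ = -0.7293, φ₂ = -0.5820, Δλ = 1.1834 rad, the forward-azimuth formula gives
θ = atan2( sin Δλ cos φ₂ , cos φ₁ sin φ₂ − sin φ₁ cos φ₂ cos Δλ ) = atan2(0.7735, -0.1996) = 104.47°.
So the initial bearing is 104.5°.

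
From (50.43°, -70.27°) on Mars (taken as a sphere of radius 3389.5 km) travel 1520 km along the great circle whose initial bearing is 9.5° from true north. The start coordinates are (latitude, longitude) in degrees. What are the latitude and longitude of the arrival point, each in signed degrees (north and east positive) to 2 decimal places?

75.25°, -53.95°

Angular distance δ = d/R = 1520/3389.5 = 0.44844 rad; initial bearing θ = 0.1658 rad.
sin φ₂ = sin φ₁ cos δ + cos φ₁ sin δ cos θ = (0.7708)(0.9011) + (0.6370)(0.4336)(0.9863) = 0.9670, so φ₂ = 75.25°.
Δλ = atan2(sin θ sin δ cos φ₁, cos δ − sin φ₁ sin φ₂) = atan2(0.0456, 0.1557) = 16.319°.
λ₂ = -70.270° + 16.319° = -53.95°.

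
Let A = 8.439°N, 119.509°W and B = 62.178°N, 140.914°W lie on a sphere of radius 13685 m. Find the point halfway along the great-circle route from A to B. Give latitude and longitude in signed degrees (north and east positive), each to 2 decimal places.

Central angle δ = 0.9769 rad. Interpolating on the sphere with fraction f = 0.5:
P = [sin((1−f)δ)·A + sin(fδ)·B] / sin δ = 0.5662·A + 0.5662·B in Cartesian coordinates,
giving P = (-0.4810, -0.6540, 0.5838), i.e. latitude 35.72°, longitude -126.33°.

35.72°, -126.33°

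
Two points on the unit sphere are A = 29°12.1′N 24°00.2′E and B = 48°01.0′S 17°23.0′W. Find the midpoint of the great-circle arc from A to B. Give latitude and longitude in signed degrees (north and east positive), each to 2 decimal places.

-10.03°, 6.17°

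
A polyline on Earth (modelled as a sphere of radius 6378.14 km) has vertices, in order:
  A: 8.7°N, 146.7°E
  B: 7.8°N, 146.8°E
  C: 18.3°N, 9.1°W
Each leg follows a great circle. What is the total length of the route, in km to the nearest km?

Leg A→B: central angle 0.0158 rad, distance 100.8 km.
Leg B→C: central angle 2.5253 rad, distance 16106.8 km.
Total: 100.8 + 16106.8 ≈ 16208 km.

16208 km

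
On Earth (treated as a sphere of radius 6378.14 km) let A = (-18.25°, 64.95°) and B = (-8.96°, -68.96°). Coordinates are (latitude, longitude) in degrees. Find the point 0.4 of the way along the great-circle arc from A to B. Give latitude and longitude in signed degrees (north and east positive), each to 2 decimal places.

The central angle between A and B is δ = 2.2166 rad.
With f = 0.4, the slerp weights are sin((1−f)δ)/sin δ = 1.2160 and sin(fδ)/sin δ = 0.9704.
Weighted sum of the unit vectors: (1.2160)·(0.4021,0.8604,-0.3132) + (0.9704)·(0.3546,-0.9219,-0.1557) = (0.8331, 0.1516, -0.5319).
Converting back: φ = atan2(z, √(x²+y²)) = -32.14°, λ = atan2(y, x) = 10.31°.

-32.14°, 10.31°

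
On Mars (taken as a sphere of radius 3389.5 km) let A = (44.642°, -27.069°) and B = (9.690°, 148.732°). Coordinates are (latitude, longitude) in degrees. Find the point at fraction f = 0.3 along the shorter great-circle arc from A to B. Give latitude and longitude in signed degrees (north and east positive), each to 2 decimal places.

The central angle between A and B is δ = 2.1910 rad.
With f = 0.3, the slerp weights are sin((1−f)δ)/sin δ = 1.2280 and sin(fδ)/sin δ = 0.7508.
Weighted sum of the unit vectors: (1.2280)·(0.6336,-0.3238,0.7027) + (0.7508)·(-0.8426,0.5116,0.1683) = (0.1454, -0.0135, 0.9893).
Converting back: φ = atan2(z, √(x²+y²)) = 81.60°, λ = atan2(y, x) = -5.29°.

81.60°, -5.29°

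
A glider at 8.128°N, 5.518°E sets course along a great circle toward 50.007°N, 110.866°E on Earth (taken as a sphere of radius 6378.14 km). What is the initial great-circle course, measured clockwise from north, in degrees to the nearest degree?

38°

With φ₁ = 0.1419, φ₂ = 0.8728, Δλ = 1.8387 rad, the forward-azimuth formula gives
θ = atan2( sin Δλ cos φ₂ , cos φ₁ sin φ₂ − sin φ₁ cos φ₂ cos Δλ ) = atan2(0.6198, 0.7825) = 38.38°.
So the initial bearing is 38°.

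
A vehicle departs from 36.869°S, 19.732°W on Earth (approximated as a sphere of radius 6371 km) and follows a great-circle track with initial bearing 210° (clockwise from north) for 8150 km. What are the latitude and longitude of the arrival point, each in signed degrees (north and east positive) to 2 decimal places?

-56.73°, -138.94°

Angular distance δ = d/R = 8150/6371 = 1.27923 rad; initial bearing θ = 3.6652 rad.
sin φ₂ = sin φ₁ cos δ + cos φ₁ sin δ cos θ = (-0.6000)(0.2874) + (0.8000)(0.9578)(-0.8660) = -0.8361, so φ₂ = -56.73°.
Δλ = atan2(sin θ sin δ cos φ₁, cos δ − sin φ₁ sin φ₂) = atan2(-0.3831, -0.2142) = -119.206°.
λ₂ = -19.732° − 119.206° = -138.94°.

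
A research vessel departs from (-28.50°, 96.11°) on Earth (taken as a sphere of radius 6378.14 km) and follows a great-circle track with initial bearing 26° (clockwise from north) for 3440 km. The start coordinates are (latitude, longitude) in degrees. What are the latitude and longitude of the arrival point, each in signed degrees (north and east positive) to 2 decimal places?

Angular distance δ = d/R = 3440/6378.14 = 0.53934 rad; initial bearing θ = 0.4538 rad.
sin φ₂ = sin φ₁ cos δ + cos φ₁ sin δ cos θ = (-0.4772)(0.8580) + (0.8788)(0.5136)(0.8988) = -0.0038, so φ₂ = -0.22°.
Δλ = atan2(sin θ sin δ cos φ₁, cos δ − sin φ₁ sin φ₂) = atan2(0.1979, 0.8562) = 13.011°.
λ₂ = 96.110° + 13.011° = 109.12°.

-0.22°, 109.12°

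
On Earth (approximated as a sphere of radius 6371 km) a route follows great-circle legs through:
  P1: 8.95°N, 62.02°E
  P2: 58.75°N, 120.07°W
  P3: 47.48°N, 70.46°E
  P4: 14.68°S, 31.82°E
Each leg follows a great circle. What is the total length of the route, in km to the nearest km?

28555 km

Leg P1→P2: central angle 1.9596 rad, distance 12484.8 km.
Leg P2→P3: central angle 1.2814 rad, distance 8163.6 km.
Leg P3→P4: central angle 1.2410 rad, distance 7906.2 km.
Total: 12484.8 + 8163.6 + 7906.2 ≈ 28555 km.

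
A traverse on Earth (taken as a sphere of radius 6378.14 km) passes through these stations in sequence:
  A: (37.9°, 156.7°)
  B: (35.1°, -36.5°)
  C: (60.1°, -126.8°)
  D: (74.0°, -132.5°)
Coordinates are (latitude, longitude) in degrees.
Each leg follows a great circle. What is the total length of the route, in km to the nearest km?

Leg A→B: central angle 1.8497 rad, distance 11797.7 km.
Leg B→C: central angle 1.0514 rad, distance 6706.1 km.
Leg C→D: central angle 0.2454 rad, distance 1565.3 km.
Total: 11797.7 + 6706.1 + 1565.3 ≈ 20069 km.

20069 km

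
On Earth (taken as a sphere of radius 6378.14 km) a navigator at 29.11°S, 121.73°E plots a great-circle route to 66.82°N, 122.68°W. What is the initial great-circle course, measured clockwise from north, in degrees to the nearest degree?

With φ₁ = -0.5081, φ₂ = 1.1662, Δλ = 2.0174 rad, the forward-azimuth formula gives
θ = atan2( sin Δλ cos φ₂ , cos φ₁ sin φ₂ − sin φ₁ cos φ₂ cos Δλ ) = atan2(0.3550, 0.7204) = 26.23°.
So the initial bearing is 26°.

26°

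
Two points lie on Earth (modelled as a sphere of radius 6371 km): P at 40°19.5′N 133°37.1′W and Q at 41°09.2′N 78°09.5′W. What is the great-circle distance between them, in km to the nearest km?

4592 km

Let φ₁ = 0.7038 rad, φ₂ = 0.7183 rad, and Δλ = 0.9680 rad.
cos c = sin φ₁ sin φ₂ + cos φ₁ cos φ₂ cos Δλ = (0.6471)(0.6581) + (0.7624)(0.7530)(0.5670) = 0.75133,
so c = arccos(0.75133) = 0.72073 rad.
Distance = R·c = 6371 × 0.7207 ≈ 4592 km.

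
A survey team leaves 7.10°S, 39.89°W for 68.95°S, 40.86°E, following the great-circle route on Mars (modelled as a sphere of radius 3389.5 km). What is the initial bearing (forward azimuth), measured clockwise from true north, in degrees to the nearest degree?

159°

Δλ = 80.750° = 1.4094 rad.
y = sin Δλ · cos φ₂ = (0.9870)(0.3592) = 0.3545
x = cos φ₁ sin φ₂ − sin φ₁ cos φ₂ cos Δλ = (0.9923)(-0.9333) − (-0.1236)(0.3592)(0.1607) = -0.9190
θ = atan2(y, x) = 158.90°, so the bearing is 159°.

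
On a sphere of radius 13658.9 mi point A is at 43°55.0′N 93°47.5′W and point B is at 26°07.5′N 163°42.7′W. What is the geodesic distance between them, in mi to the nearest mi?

13866 mi

With latitudes φ₁ = 43.917°, φ₂ = 26.125° and longitude difference Δλ = -69.920°:
cos c = sin φ₁ sin φ₂ + cos φ₁ cos φ₂ cos Δλ = (0.6936)(0.4403) + (0.7203)(0.8978)(0.3433) = 0.52747,
so c = arccos(0.52747) = 1.01518 rad.
Distance = R·c = 13658.9 × 1.0152 ≈ 13866 mi.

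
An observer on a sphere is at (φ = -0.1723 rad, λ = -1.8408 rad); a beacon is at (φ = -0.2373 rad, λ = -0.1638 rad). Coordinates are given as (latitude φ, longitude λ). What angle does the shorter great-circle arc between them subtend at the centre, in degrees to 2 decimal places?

93.51°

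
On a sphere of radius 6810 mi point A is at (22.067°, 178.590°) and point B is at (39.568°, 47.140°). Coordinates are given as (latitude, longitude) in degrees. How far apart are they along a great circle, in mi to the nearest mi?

In radians: φ₁ = 0.3851, φ₂ = 0.6906, Δλ = -131.450° = -2.2942 rad.
Haversine: a = sin²(Δφ/2) + cos φ₁ cos φ₂ sin²(Δλ/2) = 0.0231 + (0.9267)(0.7709)(0.8310) = 0.61680.
Central angle c = 2·arcsin(√a) = 1.80657 rad.
Distance = R·c = 6810 × 1.8066 ≈ 12303 mi.

12303 mi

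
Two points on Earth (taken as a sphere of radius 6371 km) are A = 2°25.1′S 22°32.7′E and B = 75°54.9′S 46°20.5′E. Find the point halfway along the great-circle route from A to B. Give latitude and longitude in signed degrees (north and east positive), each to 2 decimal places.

-39.55°, 27.14°

Central angle δ = 1.3043 rad. Interpolating on the sphere with fraction f = 0.5:
P = [sin((1−f)δ)·A + sin(fδ)·B] / sin δ = 0.6291·A + 0.6291·B in Cartesian coordinates,
giving P = (0.6862, 0.3517, -0.6367), i.e. latitude -39.55°, longitude 27.14°.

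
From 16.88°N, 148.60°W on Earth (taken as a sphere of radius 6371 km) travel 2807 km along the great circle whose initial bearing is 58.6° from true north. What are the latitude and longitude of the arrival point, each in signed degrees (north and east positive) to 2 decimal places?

28.38°, -124.16°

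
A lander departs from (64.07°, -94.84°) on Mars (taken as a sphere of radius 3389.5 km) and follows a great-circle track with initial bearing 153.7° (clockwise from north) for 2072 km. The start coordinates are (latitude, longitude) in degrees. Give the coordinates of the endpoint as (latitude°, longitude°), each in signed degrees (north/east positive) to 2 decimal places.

Angular distance δ = d/R = 2072/3389.5 = 0.61130 rad; initial bearing θ = 2.6826 rad.
sin φ₂ = sin φ₁ cos δ + cos φ₁ sin δ cos θ = (0.8993)(0.8189) + (0.4373)(0.5739)(-0.8965) = 0.5115, so φ₂ = 30.76°.
Δλ = atan2(sin θ sin δ cos φ₁, cos δ − sin φ₁ sin φ₂) = atan2(0.1112, 0.3589) = 17.213°.
λ₂ = -94.840° + 17.213° = -77.63°.

30.76°, -77.63°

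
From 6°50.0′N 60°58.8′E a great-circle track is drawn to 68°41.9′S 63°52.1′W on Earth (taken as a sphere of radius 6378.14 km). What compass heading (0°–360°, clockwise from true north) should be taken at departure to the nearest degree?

198°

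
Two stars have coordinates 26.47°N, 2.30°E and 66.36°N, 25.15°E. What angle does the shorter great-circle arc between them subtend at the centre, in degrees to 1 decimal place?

42.3°

In radians: φ₁ = 0.4620, φ₂ = 1.1582, Δλ = 22.850° = 0.3988 rad.
cos c = sin φ₁ sin φ₂ + cos φ₁ cos φ₂ cos Δλ = (0.4457)(0.9161) + (0.8952)(0.4010)(0.9215) = 0.73911,
so c = arccos(0.73911) = 0.73905 rad.
So the angular separation is 42.3°.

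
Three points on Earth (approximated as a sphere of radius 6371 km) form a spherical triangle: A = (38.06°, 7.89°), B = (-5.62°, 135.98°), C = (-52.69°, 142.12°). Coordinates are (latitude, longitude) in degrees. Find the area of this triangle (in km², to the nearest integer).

75562465 km²

Side lengths (central angles): a = 0.8262, b = 2.5379, c = 2.1457 rad; semiperimeter s = 2.7549.
By l'Huilier's theorem, tan(E/4) = √[tan(s/2) tan((s−a)/2) tan((s−b)/2) tan((s−c)/2)], giving spherical excess E = 1.8616 rad.
Area = E·R² = 1.8616 × (6371)² ≈ 75562465 km².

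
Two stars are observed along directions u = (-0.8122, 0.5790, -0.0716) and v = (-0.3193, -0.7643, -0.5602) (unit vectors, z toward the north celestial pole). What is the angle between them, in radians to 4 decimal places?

1.7144 rad

u·v = -0.1431; |u| = 1.0000, |v| = 1.0000.
cos θ = (u·v)/(|u||v|) = -0.1431, so θ = 1.7144 rad.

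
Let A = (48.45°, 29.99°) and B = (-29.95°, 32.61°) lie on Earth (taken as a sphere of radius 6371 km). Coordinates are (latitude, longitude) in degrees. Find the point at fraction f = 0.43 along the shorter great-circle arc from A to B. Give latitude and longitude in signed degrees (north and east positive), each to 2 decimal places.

14.74°, 31.32°

The central angle between A and B is δ = 1.3690 rad.
With f = 0.43, the slerp weights are sin((1−f)δ)/sin δ = 0.7181 and sin(fδ)/sin δ = 0.5667.
Weighted sum of the unit vectors: (0.7181)·(0.5745,0.3315,0.7484) + (0.5667)·(0.7299,0.4670,-0.4992) = (0.8262, 0.5027, 0.2544).
Converting back: φ = atan2(z, √(x²+y²)) = 14.74°, λ = atan2(y, x) = 31.32°.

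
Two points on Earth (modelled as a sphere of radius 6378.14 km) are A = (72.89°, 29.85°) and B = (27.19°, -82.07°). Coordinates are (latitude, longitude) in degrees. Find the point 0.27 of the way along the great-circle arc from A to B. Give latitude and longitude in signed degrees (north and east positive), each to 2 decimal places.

The central angle between A and B is δ = 1.2249 rad.
With f = 0.27, the slerp weights are sin((1−f)δ)/sin δ = 0.8288 and sin(fδ)/sin δ = 0.3452.
Weighted sum of the unit vectors: (0.8288)·(0.2552,0.1464,0.9557) + (0.3452)·(0.1227,-0.8810,0.4569) = (0.2538, -0.1827, 0.9498).
Converting back: φ = atan2(z, √(x²+y²)) = 71.77°, λ = atan2(y, x) = -35.75°.

71.77°, -35.75°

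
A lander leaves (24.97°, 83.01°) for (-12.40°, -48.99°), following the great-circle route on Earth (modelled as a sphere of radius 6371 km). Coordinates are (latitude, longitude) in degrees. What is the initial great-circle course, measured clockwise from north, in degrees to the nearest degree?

With φ₁ = 0.4358, φ₂ = -0.2164, Δλ = -2.3038 rad, the forward-azimuth formula gives
θ = atan2( sin Δλ cos φ₂ , cos φ₁ sin φ₂ − sin φ₁ cos φ₂ cos Δλ ) = atan2(-0.7258, 0.0812) = -83.62°.
Adding 360° brings this into [0°, 360°): 276°.

276°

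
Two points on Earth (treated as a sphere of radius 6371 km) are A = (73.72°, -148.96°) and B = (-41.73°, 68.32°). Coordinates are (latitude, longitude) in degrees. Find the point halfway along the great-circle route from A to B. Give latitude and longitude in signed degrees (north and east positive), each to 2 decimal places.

The central angle between A and B is δ = 2.5071 rad.
With f = 0.5, the slerp weights are sin((1−f)δ)/sin δ = 1.6029 and sin(fδ)/sin δ = 1.6029.
Weighted sum of the unit vectors: (1.6029)·(-0.2402,-0.1445,0.9599) + (1.6029)·(0.2757,0.6935,-0.6656) = (0.0569, 0.8799, 0.4717).
Converting back: φ = atan2(z, √(x²+y²)) = 28.15°, λ = atan2(y, x) = 86.30°.

28.15°, 86.30°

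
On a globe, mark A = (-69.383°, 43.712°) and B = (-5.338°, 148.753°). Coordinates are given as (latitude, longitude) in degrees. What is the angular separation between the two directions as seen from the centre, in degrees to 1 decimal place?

In radians: φ₁ = -1.2110, φ₂ = -0.0932, Δλ = 105.041° = 1.8333 rad.
cos c = sin φ₁ sin φ₂ + cos φ₁ cos φ₂ cos Δλ = (-0.9360)(-0.0930) + (0.3521)(0.9957)(-0.2595) = -0.00391,
so c = arccos(-0.00391) = 1.57471 rad.
So the angular separation is 90.2°.

90.2°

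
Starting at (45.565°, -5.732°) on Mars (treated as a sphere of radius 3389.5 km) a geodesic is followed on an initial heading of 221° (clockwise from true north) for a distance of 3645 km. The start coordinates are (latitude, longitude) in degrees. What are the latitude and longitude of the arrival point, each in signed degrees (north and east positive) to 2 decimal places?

Angular distance δ = d/R = 3645/3389.5 = 1.07538 rad; initial bearing θ = 3.8572 rad.
sin φ₂ = sin φ₁ cos δ + cos φ₁ sin δ cos θ = (0.7140)(0.4754) + (0.7001)(0.8798)(-0.7547) = -0.1254, so φ₂ = -7.20°.
Δλ = atan2(sin θ sin δ cos φ₁, cos δ − sin φ₁ sin φ₂) = atan2(-0.4041, 0.5649) = -35.575°.
λ₂ = -5.732° − 35.575° = -41.31°.

-7.20°, -41.31°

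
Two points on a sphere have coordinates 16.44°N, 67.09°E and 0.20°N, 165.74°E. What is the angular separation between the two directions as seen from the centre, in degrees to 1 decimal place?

With latitudes φ₁ = 16.440°, φ₂ = 0.200° and longitude difference Δλ = 98.650°:
cos c = sin φ₁ sin φ₂ + cos φ₁ cos φ₂ cos Δλ = (0.2830)(0.0035) + (0.9591)(1.0000)(-0.1504) = -0.14326,
so c = arccos(-0.14326) = 1.71455 rad.
So the angular separation is 98.2°.

98.2°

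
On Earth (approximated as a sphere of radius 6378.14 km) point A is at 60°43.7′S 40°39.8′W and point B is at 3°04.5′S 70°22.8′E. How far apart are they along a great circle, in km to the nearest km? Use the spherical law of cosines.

With latitudes φ₁ = -60.728°, φ₂ = -3.075° and longitude difference Δλ = 111.043°:
cos c = sin φ₁ sin φ₂ + cos φ₁ cos φ₂ cos Δλ = (-0.8723)(-0.0536) + (0.4890)(0.9986)(-0.3591) = -0.12852,
so c = arccos(-0.12852) = 1.69968 rad.
Distance = R·c = 6378.14 × 1.6997 ≈ 10841 km.

10841 km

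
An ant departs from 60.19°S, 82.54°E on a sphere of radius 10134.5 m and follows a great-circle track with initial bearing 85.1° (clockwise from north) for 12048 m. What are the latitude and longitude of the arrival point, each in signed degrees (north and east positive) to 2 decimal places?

-16.50°, 157.17°

Angular distance δ = d/R = 12048/10134.5 = 1.18881 rad; initial bearing θ = 1.4853 rad.
sin φ₂ = sin φ₁ cos δ + cos φ₁ sin δ cos θ = (-0.8677)(0.3728) + (0.4971)(0.9279)(0.0854) = -0.2840, so φ₂ = -16.50°.
Δλ = atan2(sin θ sin δ cos φ₁, cos δ − sin φ₁ sin φ₂) = atan2(0.4596, 0.1263) = 74.633°.
λ₂ = 82.540° + 74.633° = 157.17°.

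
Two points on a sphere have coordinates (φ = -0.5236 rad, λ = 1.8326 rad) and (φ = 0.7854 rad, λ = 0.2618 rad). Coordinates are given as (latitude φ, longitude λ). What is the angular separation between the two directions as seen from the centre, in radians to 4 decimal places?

1.9322 rad

Let φ₁ = -0.5236 rad, φ₂ = 0.7854 rad, and Δλ = -1.5708 rad.
Haversine: a = sin²(Δφ/2) + cos φ₁ cos φ₂ sin²(Δλ/2) = 0.3706 + (0.8660)(0.7071)(0.5000) = 0.67678.
Central angle c = 2·arcsin(√a) = 1.93217 rad.
So the angular separation is 1.9322 rad.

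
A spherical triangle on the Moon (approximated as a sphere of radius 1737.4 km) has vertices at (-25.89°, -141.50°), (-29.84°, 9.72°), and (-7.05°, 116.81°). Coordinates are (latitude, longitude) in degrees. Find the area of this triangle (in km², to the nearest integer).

Side lengths (central angles): a = 1.7639, b = 1.6985, c = 2.0564 rad; semiperimeter s = 2.7594.
By l'Huilier's theorem, tan(E/4) = √[tan(s/2) tan((s−a)/2) tan((s−b)/2) tan((s−c)/2)], giving spherical excess E = 2.6428 rad.
Area = E·R² = 2.6428 × (1737.4)² ≈ 7977338 km².

7977338 km²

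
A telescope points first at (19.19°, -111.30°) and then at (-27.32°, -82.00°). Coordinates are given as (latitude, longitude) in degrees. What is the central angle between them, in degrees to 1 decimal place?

In radians: φ₁ = 0.3349, φ₂ = -0.4768, Δλ = 29.300° = 0.5114 rad.
Haversine: a = sin²(Δφ/2) + cos φ₁ cos φ₂ sin²(Δλ/2) = 0.1559 + (0.9444)(0.8885)(0.0640) = 0.20956.
Central angle c = 2·arcsin(√a) = 0.95098 rad.
So the angular separation is 54.5°.

54.5°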